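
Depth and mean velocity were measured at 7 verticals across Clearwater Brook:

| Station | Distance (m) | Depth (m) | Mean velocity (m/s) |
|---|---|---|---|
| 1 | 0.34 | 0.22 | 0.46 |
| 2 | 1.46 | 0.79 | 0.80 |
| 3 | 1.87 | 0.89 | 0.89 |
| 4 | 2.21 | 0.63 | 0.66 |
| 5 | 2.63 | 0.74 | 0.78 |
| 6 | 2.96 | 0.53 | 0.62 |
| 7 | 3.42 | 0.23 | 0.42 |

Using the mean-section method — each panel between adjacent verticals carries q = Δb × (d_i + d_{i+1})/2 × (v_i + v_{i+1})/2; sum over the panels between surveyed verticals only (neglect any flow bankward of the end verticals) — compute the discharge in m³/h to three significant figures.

4650 m³/h

Panel 1-2: Δb = 1.12 m, d̄ = (0.22+0.79)/2 = 0.505, v̄ = (0.46+0.80)/2 = 0.63 → q = 1.12×0.505×0.63 = 0.3563 m³/s
Panel 2-3: Δb = 0.41 m, d̄ = (0.79+0.89)/2 = 0.84, v̄ = (0.80+0.89)/2 = 0.845 → q = 0.41×0.84×0.845 = 0.2910 m³/s
Panel 3-4: Δb = 0.34 m, d̄ = (0.89+0.63)/2 = 0.76, v̄ = (0.89+0.66)/2 = 0.775 → q = 0.34×0.76×0.775 = 0.2003 m³/s
Panel 4-5: Δb = 0.42 m, d̄ = (0.63+0.74)/2 = 0.685, v̄ = (0.66+0.78)/2 = 0.72 → q = 0.42×0.685×0.72 = 0.2071 m³/s
Panel 5-6: Δb = 0.33 m, d̄ = (0.74+0.53)/2 = 0.635, v̄ = (0.78+0.62)/2 = 0.7 → q = 0.33×0.635×0.7 = 0.1467 m³/s
Panel 6-7: Δb = 0.46 m, d̄ = (0.53+0.23)/2 = 0.38, v̄ = (0.62+0.42)/2 = 0.52 → q = 0.46×0.38×0.52 = 0.09090 m³/s
Q = Σ q = 1.292 m³/s
= 1.292 × 3600 = 4652 m³/h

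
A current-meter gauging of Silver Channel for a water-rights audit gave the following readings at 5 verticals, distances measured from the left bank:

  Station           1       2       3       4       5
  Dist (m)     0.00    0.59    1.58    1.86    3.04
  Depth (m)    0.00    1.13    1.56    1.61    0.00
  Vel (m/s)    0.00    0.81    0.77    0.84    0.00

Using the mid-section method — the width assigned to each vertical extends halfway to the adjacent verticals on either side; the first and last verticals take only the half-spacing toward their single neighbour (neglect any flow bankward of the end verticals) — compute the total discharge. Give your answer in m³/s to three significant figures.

2.47 m³/s

w_2 = (1.58 − 0.00)/2 = 0.79 m; q_2 = 0.81 × 1.13 × 0.79 = 0.7231 m³/s
w_3 = (1.86 − 0.59)/2 = 0.635 m; q_3 = 0.77 × 1.56 × 0.635 = 0.7628 m³/s
w_4 = (3.04 − 1.58)/2 = 0.73 m; q_4 = 0.84 × 1.61 × 0.73 = 0.9873 m³/s
Stations 1, 5 contribute zero (depth or velocity is 0).
Q = Σ qᵢ = 2.473 m³/s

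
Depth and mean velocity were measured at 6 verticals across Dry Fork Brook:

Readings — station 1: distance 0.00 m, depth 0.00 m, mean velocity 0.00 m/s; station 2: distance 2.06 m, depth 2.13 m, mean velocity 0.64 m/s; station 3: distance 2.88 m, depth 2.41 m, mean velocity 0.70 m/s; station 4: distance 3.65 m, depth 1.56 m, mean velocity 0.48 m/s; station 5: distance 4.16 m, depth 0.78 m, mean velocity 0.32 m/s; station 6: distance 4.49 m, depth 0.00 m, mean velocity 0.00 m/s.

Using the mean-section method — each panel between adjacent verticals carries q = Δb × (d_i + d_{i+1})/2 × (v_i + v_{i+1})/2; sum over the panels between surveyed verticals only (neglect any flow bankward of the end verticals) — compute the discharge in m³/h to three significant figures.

11200 m³/h

Panel 1-2: Δb = 2.06 m, d̄ = (0.00+2.13)/2 = 1.065, v̄ = (0.00+0.64)/2 = 0.32 → q = 2.06×1.065×0.32 = 0.7020 m³/s
Panel 2-3: Δb = 0.82 m, d̄ = (2.13+2.41)/2 = 2.27, v̄ = (0.64+0.70)/2 = 0.67 → q = 0.82×2.27×0.67 = 1.247 m³/s
Panel 3-4: Δb = 0.77 m, d̄ = (2.41+1.56)/2 = 1.985, v̄ = (0.70+0.48)/2 = 0.59 → q = 0.77×1.985×0.59 = 0.9018 m³/s
Panel 4-5: Δb = 0.51 m, d̄ = (1.56+0.78)/2 = 1.17, v̄ = (0.48+0.32)/2 = 0.4 → q = 0.51×1.17×0.4 = 0.2387 m³/s
Panel 5-6: Δb = 0.33 m, d̄ = (0.78+0.00)/2 = 0.39, v̄ = (0.32+0.00)/2 = 0.16 → q = 0.33×0.39×0.16 = 0.02059 m³/s
Q = Σ q = 3.110 m³/s
= 3.110 × 3600 = 11200 m³/h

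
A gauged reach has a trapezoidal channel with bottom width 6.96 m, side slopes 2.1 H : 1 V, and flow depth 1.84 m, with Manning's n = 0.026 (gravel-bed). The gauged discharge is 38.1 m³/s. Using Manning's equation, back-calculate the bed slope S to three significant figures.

A = (b + z·y)·y = (6.96 + 2.1×1.84)×1.84 = 19.92 m²
P = b + 2y√(1+z²) = 6.96 + 2×1.84×√(1+2.1²) = 15.52 m
R = A/P = 19.92/15.52 = 1.283 m
S = (Q·n / (1·A·R^(2/3)))² = (38.1×0.026 / (1×19.92×1.181))² = 0.001774

0.00177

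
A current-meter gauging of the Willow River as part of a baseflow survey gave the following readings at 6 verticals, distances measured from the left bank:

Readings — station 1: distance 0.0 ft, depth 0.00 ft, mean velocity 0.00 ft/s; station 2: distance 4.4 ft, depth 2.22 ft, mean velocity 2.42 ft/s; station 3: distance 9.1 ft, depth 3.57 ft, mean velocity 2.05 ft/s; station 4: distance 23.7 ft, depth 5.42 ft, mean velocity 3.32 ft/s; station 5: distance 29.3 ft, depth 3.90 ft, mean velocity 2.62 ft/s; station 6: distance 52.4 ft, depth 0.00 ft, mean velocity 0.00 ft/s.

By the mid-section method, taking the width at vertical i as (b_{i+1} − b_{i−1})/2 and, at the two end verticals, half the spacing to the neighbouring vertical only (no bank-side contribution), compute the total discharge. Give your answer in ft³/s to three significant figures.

423 ft³/s

w_2 = (9.1 − 0.0)/2 = 4.55 ft; q_2 = 2.42 × 2.22 × 4.55 = 24.44 ft³/s
w_3 = (23.7 − 4.4)/2 = 9.65 ft; q_3 = 2.05 × 3.57 × 9.65 = 70.62 ft³/s
w_4 = (29.3 − 9.1)/2 = 10.1 ft; q_4 = 3.32 × 5.42 × 10.1 = 181.7 ft³/s
w_5 = (52.4 − 23.7)/2 = 14.35 ft; q_5 = 2.62 × 3.90 × 14.35 = 146.6 ft³/s
Stations 1, 6 contribute zero (depth or velocity is 0).
Q = Σ qᵢ = 423.4 ft³/s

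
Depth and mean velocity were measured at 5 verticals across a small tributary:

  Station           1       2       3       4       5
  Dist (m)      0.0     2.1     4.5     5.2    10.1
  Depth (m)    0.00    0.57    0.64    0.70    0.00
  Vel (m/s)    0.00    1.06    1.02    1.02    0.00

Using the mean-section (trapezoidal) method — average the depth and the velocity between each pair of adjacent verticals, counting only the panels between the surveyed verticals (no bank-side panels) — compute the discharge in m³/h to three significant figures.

Panel 1-2: Δb = 2.1 m, d̄ = (0.00+0.57)/2 = 0.285, v̄ = (0.00+1.06)/2 = 0.53 → q = 2.1×0.285×0.53 = 0.3172 m³/s
Panel 2-3: Δb = 2.4 m, d̄ = (0.57+0.64)/2 = 0.605, v̄ = (1.06+1.02)/2 = 1.04 → q = 2.4×0.605×1.04 = 1.510 m³/s
Panel 3-4: Δb = 0.7 m, d̄ = (0.64+0.70)/2 = 0.67, v̄ = (1.02+1.02)/2 = 1.02 → q = 0.7×0.67×1.02 = 0.4784 m³/s
Panel 4-5: Δb = 4.9 m, d̄ = (0.70+0.00)/2 = 0.35, v̄ = (1.02+0.00)/2 = 0.51 → q = 4.9×0.35×0.51 = 0.8747 m³/s
Q = Σ q = 3.180 m³/s
= 3.180 × 3600 = 11450 m³/h

11400 m³/h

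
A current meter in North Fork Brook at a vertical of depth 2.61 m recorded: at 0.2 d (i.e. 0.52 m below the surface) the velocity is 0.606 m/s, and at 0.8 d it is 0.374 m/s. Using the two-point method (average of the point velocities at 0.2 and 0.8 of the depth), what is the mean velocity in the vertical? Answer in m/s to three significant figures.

v̄ = (0.606 + 0.374) / 2 = 0.4900 m/s

0.490 m/s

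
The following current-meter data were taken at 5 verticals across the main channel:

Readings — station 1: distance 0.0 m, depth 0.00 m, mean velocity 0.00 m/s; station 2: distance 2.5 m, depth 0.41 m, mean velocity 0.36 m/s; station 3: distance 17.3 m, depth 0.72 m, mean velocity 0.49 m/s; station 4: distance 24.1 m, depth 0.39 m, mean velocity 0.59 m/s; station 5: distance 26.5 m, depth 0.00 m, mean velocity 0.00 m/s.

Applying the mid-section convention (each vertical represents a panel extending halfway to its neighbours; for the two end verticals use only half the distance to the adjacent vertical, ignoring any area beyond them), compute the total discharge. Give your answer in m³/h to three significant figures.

22100 m³/h

w_2 = (17.3 − 0.0)/2 = 8.65 m; q_2 = 0.36 × 0.41 × 8.65 = 1.277 m³/s
w_3 = (24.1 − 2.5)/2 = 10.8 m; q_3 = 0.49 × 0.72 × 10.8 = 3.810 m³/s
w_4 = (26.5 − 17.3)/2 = 4.6 m; q_4 = 0.59 × 0.39 × 4.6 = 1.058 m³/s
Stations 1, 5 contribute zero (depth or velocity is 0).
Q = Σ qᵢ = 6.145 m³/s
= 6.145 × 3600 = 22120 m³/h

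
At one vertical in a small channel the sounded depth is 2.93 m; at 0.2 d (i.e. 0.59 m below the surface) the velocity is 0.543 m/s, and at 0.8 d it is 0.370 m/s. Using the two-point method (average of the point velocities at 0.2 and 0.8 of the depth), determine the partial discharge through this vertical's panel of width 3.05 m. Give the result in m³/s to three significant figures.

4.08 m³/s

v̄ = (0.543 + 0.370) / 2 = 0.4565 m/s
q = v̄ × d × w = 0.4565 × 2.93 × 3.05 = 4.080 m³/s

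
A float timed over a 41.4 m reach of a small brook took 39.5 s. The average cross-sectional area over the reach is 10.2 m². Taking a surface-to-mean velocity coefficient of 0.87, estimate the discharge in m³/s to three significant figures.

v_surface = L / t̄ = 41.4 / 39.5 = 1.048 m/s
v_mean = 0.87 × 1.048 = 0.9118 m/s
Q = A × v_mean = 10.2 × 0.9118 = 9.301 m³/s

9.30 m³/s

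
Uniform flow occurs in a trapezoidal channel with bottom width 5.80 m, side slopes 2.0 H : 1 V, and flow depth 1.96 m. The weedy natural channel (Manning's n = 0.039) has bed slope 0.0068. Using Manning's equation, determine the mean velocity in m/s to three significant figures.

A = (b + z·y)·y = (5.80 + 2.0×1.96)×1.96 = 19.05 m²
P = b + 2y√(1+z²) = 5.80 + 2×1.96×√(1+2.0²) = 14.57 m
R = A/P = 19.05/14.57 = 1.308 m
Q = (1/n)·A·R^(2/3)·S^(1/2) = (1/0.039) × 19.05 × 1.308^(2/3) × 0.0068^(1/2) = 48.18 m³/s
V = Q/A = 48.18/19.05 = 2.529 m/s

2.53 m/s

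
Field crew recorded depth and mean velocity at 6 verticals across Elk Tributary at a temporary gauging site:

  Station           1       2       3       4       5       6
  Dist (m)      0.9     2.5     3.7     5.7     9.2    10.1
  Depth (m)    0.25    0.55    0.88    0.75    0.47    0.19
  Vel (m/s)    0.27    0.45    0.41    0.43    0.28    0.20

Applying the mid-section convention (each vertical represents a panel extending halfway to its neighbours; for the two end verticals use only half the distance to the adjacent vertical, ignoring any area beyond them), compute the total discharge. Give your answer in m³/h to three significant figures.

w_1 = (2.5 − 0.9)/2 = 0.8 m; q_1 = 0.27 × 0.25 × 0.8 = 0.05400 m³/s
w_2 = (3.7 − 0.9)/2 = 1.4 m; q_2 = 0.45 × 0.55 × 1.4 = 0.3465 m³/s
w_3 = (5.7 − 2.5)/2 = 1.6 m; q_3 = 0.41 × 0.88 × 1.6 = 0.5773 m³/s
w_4 = (9.2 − 3.7)/2 = 2.75 m; q_4 = 0.43 × 0.75 × 2.75 = 0.8869 m³/s
w_5 = (10.1 − 5.7)/2 = 2.2 m; q_5 = 0.28 × 0.47 × 2.2 = 0.2895 m³/s
w_6 = (10.1 − 9.2)/2 = 0.45 m; q_6 = 0.20 × 0.19 × 0.45 = 0.01710 m³/s
Q = Σ qᵢ = 2.171 m³/s
= 2.171 × 3600 = 7817 m³/h

7820 m³/h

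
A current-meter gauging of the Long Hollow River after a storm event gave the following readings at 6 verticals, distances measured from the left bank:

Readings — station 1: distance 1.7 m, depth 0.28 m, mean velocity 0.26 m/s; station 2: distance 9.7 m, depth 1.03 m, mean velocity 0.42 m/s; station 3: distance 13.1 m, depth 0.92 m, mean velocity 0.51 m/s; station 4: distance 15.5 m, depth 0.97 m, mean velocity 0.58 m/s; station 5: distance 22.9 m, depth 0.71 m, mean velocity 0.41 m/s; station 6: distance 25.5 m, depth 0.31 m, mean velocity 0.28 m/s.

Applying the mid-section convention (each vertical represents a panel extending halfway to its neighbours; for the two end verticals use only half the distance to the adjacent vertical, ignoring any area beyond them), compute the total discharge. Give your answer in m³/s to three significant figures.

8.44 m³/s

w_1 = (9.7 − 1.7)/2 = 4 m; q_1 = 0.26 × 0.28 × 4 = 0.2912 m³/s
w_2 = (13.1 − 1.7)/2 = 5.7 m; q_2 = 0.42 × 1.03 × 5.7 = 2.466 m³/s
w_3 = (15.5 − 9.7)/2 = 2.9 m; q_3 = 0.51 × 0.92 × 2.9 = 1.361 m³/s
w_4 = (22.9 − 13.1)/2 = 4.9 m; q_4 = 0.58 × 0.97 × 4.9 = 2.757 m³/s
w_5 = (25.5 − 15.5)/2 = 5 m; q_5 = 0.41 × 0.71 × 5 = 1.456 m³/s
w_6 = (25.5 − 22.9)/2 = 1.3 m; q_6 = 0.28 × 0.31 × 1.3 = 0.1128 m³/s
Q = Σ qᵢ = 8.443 m³/s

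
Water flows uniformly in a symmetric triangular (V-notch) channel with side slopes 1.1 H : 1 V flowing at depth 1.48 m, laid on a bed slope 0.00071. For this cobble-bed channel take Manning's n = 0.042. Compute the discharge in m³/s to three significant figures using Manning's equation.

1.02 m³/s

A = z·y² = 1.1×1.48² = 2.409 m²
P = 2y√(1+z²) = 2×1.48×√(1+1.1²) = 4.400 m
R = A/P = 2.409/4.400 = 0.5476 m
Q = (1/n)·A·R^(2/3)·S^(1/2) = (1/0.042) × 2.409 × 0.5476^(2/3) × 0.00071^(1/2) = 1.023 m³/s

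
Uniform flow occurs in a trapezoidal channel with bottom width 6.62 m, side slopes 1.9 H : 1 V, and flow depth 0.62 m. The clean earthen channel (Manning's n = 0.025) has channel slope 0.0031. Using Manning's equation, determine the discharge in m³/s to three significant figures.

A = (b + z·y)·y = (6.62 + 1.9×0.62)×0.62 = 4.835 m²
P = b + 2y√(1+z²) = 6.62 + 2×0.62×√(1+1.9²) = 9.282 m
R = A/P = 4.835/9.282 = 0.5209 m
Q = (1/n)·A·R^(2/3)·S^(1/2) = (1/0.025) × 4.835 × 0.5209^(2/3) × 0.0031^(1/2) = 6.970 m³/s

6.97 m³/s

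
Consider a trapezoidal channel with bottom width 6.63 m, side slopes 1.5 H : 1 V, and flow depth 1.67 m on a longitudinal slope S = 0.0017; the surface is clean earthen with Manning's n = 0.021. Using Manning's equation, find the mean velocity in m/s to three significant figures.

A = (b + z·y)·y = (6.63 + 1.5×1.67)×1.67 = 15.26 m²
P = b + 2y√(1+z²) = 6.63 + 2×1.67×√(1+1.5²) = 12.65 m
R = A/P = 15.26/12.65 = 1.206 m
Q = (1/n)·A·R^(2/3)·S^(1/2) = (1/0.021) × 15.26 × 1.206^(2/3) × 0.0017^(1/2) = 33.93 m³/s
V = Q/A = 33.93/15.26 = 2.224 m/s

2.22 m/s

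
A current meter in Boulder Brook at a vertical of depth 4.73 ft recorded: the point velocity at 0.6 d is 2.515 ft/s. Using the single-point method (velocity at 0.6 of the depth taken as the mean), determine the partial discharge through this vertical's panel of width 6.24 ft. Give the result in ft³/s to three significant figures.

74.2 ft³/s

v̄ = v₀.₆ = 2.515 ft/s
q = v̄ × d × w = 2.515 × 4.73 × 6.24 = 74.23 ft³/s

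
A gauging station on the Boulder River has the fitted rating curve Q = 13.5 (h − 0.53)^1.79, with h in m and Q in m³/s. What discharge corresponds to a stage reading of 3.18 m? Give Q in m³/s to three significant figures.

77.3 m³/s

Q = 13.5 × (3.18 − 0.53)^1.79 = 13.5 × 2.65^1.79 = 77.26 m³/s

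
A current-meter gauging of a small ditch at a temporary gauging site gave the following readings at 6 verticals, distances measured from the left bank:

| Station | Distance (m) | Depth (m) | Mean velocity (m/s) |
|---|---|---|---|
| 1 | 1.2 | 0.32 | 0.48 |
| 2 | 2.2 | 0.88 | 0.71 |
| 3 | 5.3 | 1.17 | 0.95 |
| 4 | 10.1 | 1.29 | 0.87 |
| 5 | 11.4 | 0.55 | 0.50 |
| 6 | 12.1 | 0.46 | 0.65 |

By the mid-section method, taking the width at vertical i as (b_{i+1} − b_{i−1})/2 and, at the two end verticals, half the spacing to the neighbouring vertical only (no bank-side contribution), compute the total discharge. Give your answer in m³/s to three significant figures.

w_1 = (2.2 − 1.2)/2 = 0.5 m; q_1 = 0.48 × 0.32 × 0.5 = 0.07680 m³/s
w_2 = (5.3 − 1.2)/2 = 2.05 m; q_2 = 0.71 × 0.88 × 2.05 = 1.281 m³/s
w_3 = (10.1 − 2.2)/2 = 3.95 m; q_3 = 0.95 × 1.17 × 3.95 = 4.390 m³/s
w_4 = (11.4 − 5.3)/2 = 3.05 m; q_4 = 0.87 × 1.29 × 3.05 = 3.423 m³/s
w_5 = (12.1 − 10.1)/2 = 1 m; q_5 = 0.50 × 0.55 × 1 = 0.2750 m³/s
w_6 = (12.1 − 11.4)/2 = 0.35 m; q_6 = 0.65 × 0.46 × 0.35 = 0.1047 m³/s
Q = Σ qᵢ = 9.551 m³/s

9.55 m³/s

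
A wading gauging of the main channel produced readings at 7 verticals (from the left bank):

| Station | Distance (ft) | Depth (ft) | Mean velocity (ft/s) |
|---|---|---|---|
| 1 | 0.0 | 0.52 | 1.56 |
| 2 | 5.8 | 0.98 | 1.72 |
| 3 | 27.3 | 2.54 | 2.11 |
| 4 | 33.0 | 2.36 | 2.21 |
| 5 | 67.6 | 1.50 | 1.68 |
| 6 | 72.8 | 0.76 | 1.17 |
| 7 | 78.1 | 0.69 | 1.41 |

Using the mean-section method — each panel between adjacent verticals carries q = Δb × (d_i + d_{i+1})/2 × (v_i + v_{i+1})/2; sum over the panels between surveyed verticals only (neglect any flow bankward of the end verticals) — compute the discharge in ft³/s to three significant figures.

Panel 1-2: Δb = 5.8 ft, d̄ = (0.52+0.98)/2 = 0.75, v̄ = (1.56+1.72)/2 = 1.64 → q = 5.8×0.75×1.64 = 7.134 ft³/s
Panel 2-3: Δb = 21.5 ft, d̄ = (0.98+2.54)/2 = 1.76, v̄ = (1.72+2.11)/2 = 1.915 → q = 21.5×1.76×1.915 = 72.46 ft³/s
Panel 3-4: Δb = 5.7 ft, d̄ = (2.54+2.36)/2 = 2.45, v̄ = (2.11+2.21)/2 = 2.16 → q = 5.7×2.45×2.16 = 30.16 ft³/s
Panel 4-5: Δb = 34.6 ft, d̄ = (2.36+1.50)/2 = 1.93, v̄ = (2.21+1.68)/2 = 1.945 → q = 34.6×1.93×1.945 = 129.9 ft³/s
Panel 5-6: Δb = 5.2 ft, d̄ = (1.50+0.76)/2 = 1.13, v̄ = (1.68+1.17)/2 = 1.425 → q = 5.2×1.13×1.425 = 8.373 ft³/s
Panel 6-7: Δb = 5.3 ft, d̄ = (0.76+0.69)/2 = 0.725, v̄ = (1.17+1.41)/2 = 1.29 → q = 5.3×0.725×1.29 = 4.957 ft³/s
Q = Σ q = 253.0 ft³/s

253 ft³/s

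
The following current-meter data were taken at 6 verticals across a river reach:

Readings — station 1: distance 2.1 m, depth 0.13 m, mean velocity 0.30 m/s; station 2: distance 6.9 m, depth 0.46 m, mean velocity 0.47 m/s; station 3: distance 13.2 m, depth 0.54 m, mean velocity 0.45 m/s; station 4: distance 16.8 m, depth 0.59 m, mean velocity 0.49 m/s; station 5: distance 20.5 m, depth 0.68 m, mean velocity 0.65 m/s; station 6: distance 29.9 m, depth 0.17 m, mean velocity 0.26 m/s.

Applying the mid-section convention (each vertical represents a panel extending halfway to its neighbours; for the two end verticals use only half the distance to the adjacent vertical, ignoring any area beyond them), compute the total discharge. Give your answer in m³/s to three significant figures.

w_1 = (6.9 − 2.1)/2 = 2.4 m; q_1 = 0.30 × 0.13 × 2.4 = 0.09360 m³/s
w_2 = (13.2 − 2.1)/2 = 5.55 m; q_2 = 0.47 × 0.46 × 5.55 = 1.200 m³/s
w_3 = (16.8 − 6.9)/2 = 4.95 m; q_3 = 0.45 × 0.54 × 4.95 = 1.203 m³/s
w_4 = (20.5 − 13.2)/2 = 3.65 m; q_4 = 0.49 × 0.59 × 3.65 = 1.055 m³/s
w_5 = (29.9 − 16.8)/2 = 6.55 m; q_5 = 0.65 × 0.68 × 6.55 = 2.895 m³/s
w_6 = (29.9 − 20.5)/2 = 4.7 m; q_6 = 0.26 × 0.17 × 4.7 = 0.2077 m³/s
Q = Σ qᵢ = 6.654 m³/s

6.65 m³/s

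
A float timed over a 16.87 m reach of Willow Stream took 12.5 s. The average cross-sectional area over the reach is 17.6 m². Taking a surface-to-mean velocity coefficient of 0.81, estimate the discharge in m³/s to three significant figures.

19.2 m³/s

v_surface = L / t̄ = 16.87 / 12.5 = 1.350 m/s
v_mean = 0.81 × 1.350 = 1.093 m/s
Q = A × v_mean = 17.6 × 1.093 = 19.24 m³/s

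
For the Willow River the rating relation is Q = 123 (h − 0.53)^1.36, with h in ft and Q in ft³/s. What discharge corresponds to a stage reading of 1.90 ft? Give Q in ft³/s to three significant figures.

189 ft³/s

Q = 123 × (1.90 − 0.53)^1.36 = 123 × 1.37^1.36 = 188.7 ft³/s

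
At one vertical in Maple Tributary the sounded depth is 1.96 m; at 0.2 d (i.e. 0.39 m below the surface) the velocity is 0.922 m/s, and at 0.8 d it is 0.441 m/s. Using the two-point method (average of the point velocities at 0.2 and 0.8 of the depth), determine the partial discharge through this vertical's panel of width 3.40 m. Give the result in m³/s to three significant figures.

4.54 m³/s

v̄ = (0.922 + 0.441) / 2 = 0.6815 m/s
q = v̄ × d × w = 0.6815 × 1.96 × 3.40 = 4.542 m³/s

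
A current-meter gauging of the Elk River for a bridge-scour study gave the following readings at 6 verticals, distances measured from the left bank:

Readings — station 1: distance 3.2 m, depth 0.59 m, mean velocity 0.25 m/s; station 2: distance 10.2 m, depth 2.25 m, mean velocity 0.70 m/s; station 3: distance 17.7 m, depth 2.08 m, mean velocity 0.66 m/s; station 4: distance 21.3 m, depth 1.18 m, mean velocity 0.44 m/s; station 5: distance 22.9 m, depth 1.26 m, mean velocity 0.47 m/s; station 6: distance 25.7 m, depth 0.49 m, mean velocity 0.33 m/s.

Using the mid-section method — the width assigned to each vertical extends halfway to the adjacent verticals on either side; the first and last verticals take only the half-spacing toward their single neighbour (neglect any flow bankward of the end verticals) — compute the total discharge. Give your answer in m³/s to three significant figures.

22.4 m³/s

w_1 = (10.2 − 3.2)/2 = 3.5 m; q_1 = 0.25 × 0.59 × 3.5 = 0.5163 m³/s
w_2 = (17.7 − 3.2)/2 = 7.25 m; q_2 = 0.70 × 2.25 × 7.25 = 11.42 m³/s
w_3 = (21.3 − 10.2)/2 = 5.55 m; q_3 = 0.66 × 2.08 × 5.55 = 7.619 m³/s
w_4 = (22.9 − 17.7)/2 = 2.6 m; q_4 = 0.44 × 1.18 × 2.6 = 1.350 m³/s
w_5 = (25.7 − 21.3)/2 = 2.2 m; q_5 = 0.47 × 1.26 × 2.2 = 1.303 m³/s
w_6 = (25.7 − 22.9)/2 = 1.4 m; q_6 = 0.33 × 0.49 × 1.4 = 0.2264 m³/s
Q = Σ qᵢ = 22.43 m³/s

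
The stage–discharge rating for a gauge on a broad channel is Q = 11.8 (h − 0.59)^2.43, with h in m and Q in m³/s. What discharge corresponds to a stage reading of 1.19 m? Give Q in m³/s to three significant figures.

Q = 11.8 × (1.19 − 0.59)^2.43 = 11.8 × 0.6^2.43 = 3.410 m³/s

3.41 m³/s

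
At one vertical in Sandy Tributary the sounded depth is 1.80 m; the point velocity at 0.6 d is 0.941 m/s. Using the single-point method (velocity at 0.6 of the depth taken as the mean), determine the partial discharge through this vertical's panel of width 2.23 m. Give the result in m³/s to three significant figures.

v̄ = v₀.₆ = 0.941 m/s
q = v̄ × d × w = 0.9410 × 1.80 × 2.23 = 3.777 m³/s

3.78 m³/s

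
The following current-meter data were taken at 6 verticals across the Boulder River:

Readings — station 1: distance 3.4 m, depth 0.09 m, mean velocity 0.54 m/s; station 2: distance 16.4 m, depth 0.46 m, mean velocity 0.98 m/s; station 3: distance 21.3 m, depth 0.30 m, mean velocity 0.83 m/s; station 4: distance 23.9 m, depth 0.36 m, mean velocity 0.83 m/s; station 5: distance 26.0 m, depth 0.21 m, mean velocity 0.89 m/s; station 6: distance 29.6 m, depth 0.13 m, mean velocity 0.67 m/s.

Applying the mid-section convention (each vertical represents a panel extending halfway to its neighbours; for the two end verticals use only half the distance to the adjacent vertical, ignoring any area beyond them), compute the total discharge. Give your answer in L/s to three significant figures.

w_1 = (16.4 − 3.4)/2 = 6.5 m; q_1 = 0.54 × 0.09 × 6.5 = 0.3159 m³/s
w_2 = (21.3 − 3.4)/2 = 8.95 m; q_2 = 0.98 × 0.46 × 8.95 = 4.035 m³/s
w_3 = (23.9 − 16.4)/2 = 3.75 m; q_3 = 0.83 × 0.30 × 3.75 = 0.9338 m³/s
w_4 = (26.0 − 21.3)/2 = 2.35 m; q_4 = 0.83 × 0.36 × 2.35 = 0.7022 m³/s
w_5 = (29.6 − 23.9)/2 = 2.85 m; q_5 = 0.89 × 0.21 × 2.85 = 0.5327 m³/s
w_6 = (29.6 − 26.0)/2 = 1.8 m; q_6 = 0.67 × 0.13 × 1.8 = 0.1568 m³/s
Q = Σ qᵢ = 6.676 m³/s
= 6.676 × 1000 = 6676 L/s

6680 L/s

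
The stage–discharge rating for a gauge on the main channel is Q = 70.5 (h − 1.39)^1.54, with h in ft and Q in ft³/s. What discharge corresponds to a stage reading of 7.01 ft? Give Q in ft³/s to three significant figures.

1010 ft³/s

Q = 70.5 × (7.01 − 1.39)^1.54 = 70.5 × 5.62^1.54 = 1006 ft³/s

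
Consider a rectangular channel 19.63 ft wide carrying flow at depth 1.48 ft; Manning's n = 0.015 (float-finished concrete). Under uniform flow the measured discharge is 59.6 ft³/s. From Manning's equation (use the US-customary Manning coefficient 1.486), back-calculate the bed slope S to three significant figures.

0.000307

A = b·y = 19.63 × 1.48 = 29.05 ft²
P = b + 2y = 19.63 + 2×1.48 = 22.59 ft
R = A/P = 29.05/22.59 = 1.286 ft
S = (Q·n / (1.486·A·R^(2/3)))² = (59.6×0.015 / (1.486×29.05×1.183))² = 0.0003066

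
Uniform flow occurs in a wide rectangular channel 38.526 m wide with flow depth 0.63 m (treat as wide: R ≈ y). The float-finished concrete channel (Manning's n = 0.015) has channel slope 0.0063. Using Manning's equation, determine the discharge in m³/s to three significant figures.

94.4 m³/s

A = b·y = 38.526 × 0.63 = 24.27 m²
Wide channel: R ≈ y = 0.63 m
Q = (1/n)·A·R^(2/3)·S^(1/2) = (1/0.015) × 24.27 × 0.6300^(2/3) × 0.0063^(1/2) = 94.38 m³/s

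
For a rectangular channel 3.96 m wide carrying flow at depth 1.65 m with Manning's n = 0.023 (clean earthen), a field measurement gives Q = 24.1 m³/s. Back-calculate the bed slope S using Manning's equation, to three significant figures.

A = b·y = 3.96 × 1.65 = 6.534 m²
P = b + 2y = 3.96 + 2×1.65 = 7.260 m
R = A/P = 6.534/7.260 = 0.9000 m
S = (Q·n / (1·A·R^(2/3)))² = (24.1×0.023 / (1×6.534×0.9322))² = 0.008282

0.00828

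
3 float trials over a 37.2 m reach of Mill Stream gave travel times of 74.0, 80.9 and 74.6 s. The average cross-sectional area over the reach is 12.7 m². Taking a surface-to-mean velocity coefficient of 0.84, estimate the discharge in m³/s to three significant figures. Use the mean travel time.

t̄ = (74.0 + 80.9 + 74.6) / 3 = 76.5 s
v_surface = L / t̄ = 37.2 / 76.5 = 0.4863 m/s
v_mean = 0.84 × 0.4863 = 0.4085 m/s
Q = A × v_mean = 12.7 × 0.4085 = 5.188 m³/s

5.19 m³/s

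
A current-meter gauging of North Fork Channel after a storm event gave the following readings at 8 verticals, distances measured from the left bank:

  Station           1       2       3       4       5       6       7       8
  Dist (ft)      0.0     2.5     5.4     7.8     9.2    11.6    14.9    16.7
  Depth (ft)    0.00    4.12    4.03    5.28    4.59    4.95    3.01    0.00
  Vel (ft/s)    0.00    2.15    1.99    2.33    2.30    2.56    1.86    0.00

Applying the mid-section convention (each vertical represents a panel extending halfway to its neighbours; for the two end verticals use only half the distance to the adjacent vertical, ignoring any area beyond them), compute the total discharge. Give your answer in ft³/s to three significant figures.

w_2 = (5.4 − 0.0)/2 = 2.7 ft; q_2 = 2.15 × 4.12 × 2.7 = 23.92 ft³/s
w_3 = (7.8 − 2.5)/2 = 2.65 ft; q_3 = 1.99 × 4.03 × 2.65 = 21.25 ft³/s
w_4 = (9.2 − 5.4)/2 = 1.9 ft; q_4 = 2.33 × 5.28 × 1.9 = 23.37 ft³/s
w_5 = (11.6 − 7.8)/2 = 1.9 ft; q_5 = 2.30 × 4.59 × 1.9 = 20.06 ft³/s
w_6 = (14.9 − 9.2)/2 = 2.85 ft; q_6 = 2.56 × 4.95 × 2.85 = 36.12 ft³/s
w_7 = (16.7 − 11.6)/2 = 2.55 ft; q_7 = 1.86 × 3.01 × 2.55 = 14.28 ft³/s
Stations 1, 8 contribute zero (depth or velocity is 0).
Q = Σ qᵢ = 139.0 ft³/s

139 ft³/s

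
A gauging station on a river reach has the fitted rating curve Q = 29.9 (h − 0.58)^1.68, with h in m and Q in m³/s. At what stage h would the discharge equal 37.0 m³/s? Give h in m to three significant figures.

h − h₀ = (Q/C)^(1/b) = (37.0/29.9)^(1/1.68) = 1.135 m
h = 0.58 + 1.135 = 1.715 m

1.72 m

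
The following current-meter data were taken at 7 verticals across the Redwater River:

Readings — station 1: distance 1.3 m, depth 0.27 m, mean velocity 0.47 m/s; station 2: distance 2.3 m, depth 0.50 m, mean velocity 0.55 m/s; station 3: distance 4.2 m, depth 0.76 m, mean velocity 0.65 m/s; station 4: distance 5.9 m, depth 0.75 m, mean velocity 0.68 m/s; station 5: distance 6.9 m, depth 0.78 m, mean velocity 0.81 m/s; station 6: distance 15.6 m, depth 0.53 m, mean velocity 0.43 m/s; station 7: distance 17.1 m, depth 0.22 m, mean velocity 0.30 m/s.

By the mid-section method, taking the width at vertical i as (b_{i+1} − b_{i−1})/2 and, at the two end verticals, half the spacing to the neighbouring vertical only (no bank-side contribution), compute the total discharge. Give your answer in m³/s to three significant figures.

w_1 = (2.3 − 1.3)/2 = 0.5 m; q_1 = 0.47 × 0.27 × 0.5 = 0.06345 m³/s
w_2 = (4.2 − 1.3)/2 = 1.45 m; q_2 = 0.55 × 0.50 × 1.45 = 0.3988 m³/s
w_3 = (5.9 − 2.3)/2 = 1.8 m; q_3 = 0.65 × 0.76 × 1.8 = 0.8892 m³/s
w_4 = (6.9 − 4.2)/2 = 1.35 m; q_4 = 0.68 × 0.75 × 1.35 = 0.6885 m³/s
w_5 = (15.6 − 5.9)/2 = 4.85 m; q_5 = 0.81 × 0.78 × 4.85 = 3.064 m³/s
w_6 = (17.1 − 6.9)/2 = 5.1 m; q_6 = 0.43 × 0.53 × 5.1 = 1.162 m³/s
w_7 = (17.1 − 15.6)/2 = 0.75 m; q_7 = 0.30 × 0.22 × 0.75 = 0.04950 m³/s
Q = Σ qᵢ = 6.316 m³/s

6.32 m³/s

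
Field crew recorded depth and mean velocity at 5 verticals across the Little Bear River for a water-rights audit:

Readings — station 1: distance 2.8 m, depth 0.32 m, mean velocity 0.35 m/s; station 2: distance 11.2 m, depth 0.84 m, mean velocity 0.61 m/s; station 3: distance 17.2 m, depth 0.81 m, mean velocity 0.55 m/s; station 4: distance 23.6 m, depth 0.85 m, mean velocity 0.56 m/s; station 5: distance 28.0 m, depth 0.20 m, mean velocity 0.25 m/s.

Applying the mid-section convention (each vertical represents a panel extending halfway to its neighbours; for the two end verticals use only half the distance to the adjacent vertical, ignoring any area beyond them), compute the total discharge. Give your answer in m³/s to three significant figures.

w_1 = (11.2 − 2.8)/2 = 4.2 m; q_1 = 0.35 × 0.32 × 4.2 = 0.4704 m³/s
w_2 = (17.2 − 2.8)/2 = 7.2 m; q_2 = 0.61 × 0.84 × 7.2 = 3.689 m³/s
w_3 = (23.6 − 11.2)/2 = 6.2 m; q_3 = 0.55 × 0.81 × 6.2 = 2.762 m³/s
w_4 = (28.0 − 17.2)/2 = 5.4 m; q_4 = 0.56 × 0.85 × 5.4 = 2.570 m³/s
w_5 = (28.0 − 23.6)/2 = 2.2 m; q_5 = 0.25 × 0.20 × 2.2 = 0.1100 m³/s
Q = Σ qᵢ = 9.602 m³/s

9.60 m³/s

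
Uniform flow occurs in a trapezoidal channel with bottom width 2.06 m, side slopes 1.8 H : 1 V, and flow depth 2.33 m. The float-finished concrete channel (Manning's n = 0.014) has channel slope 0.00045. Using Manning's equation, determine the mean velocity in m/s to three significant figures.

A = (b + z·y)·y = (2.06 + 1.8×2.33)×2.33 = 14.57 m²
P = b + 2y√(1+z²) = 2.06 + 2×2.33×√(1+1.8²) = 11.66 m
R = A/P = 14.57/11.66 = 1.250 m
Q = (1/n)·A·R^(2/3)·S^(1/2) = (1/0.014) × 14.57 × 1.250^(2/3) × 0.00045^(1/2) = 25.62 m³/s
V = Q/A = 25.62/14.57 = 1.758 m/s

1.76 m/s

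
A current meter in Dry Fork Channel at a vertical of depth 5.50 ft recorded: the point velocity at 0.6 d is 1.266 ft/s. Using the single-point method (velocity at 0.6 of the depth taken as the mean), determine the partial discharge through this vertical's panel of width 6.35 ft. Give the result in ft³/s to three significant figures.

v̄ = v₀.₆ = 1.266 ft/s
q = v̄ × d × w = 1.266 × 5.50 × 6.35 = 44.22 ft³/s

44.2 ft³/s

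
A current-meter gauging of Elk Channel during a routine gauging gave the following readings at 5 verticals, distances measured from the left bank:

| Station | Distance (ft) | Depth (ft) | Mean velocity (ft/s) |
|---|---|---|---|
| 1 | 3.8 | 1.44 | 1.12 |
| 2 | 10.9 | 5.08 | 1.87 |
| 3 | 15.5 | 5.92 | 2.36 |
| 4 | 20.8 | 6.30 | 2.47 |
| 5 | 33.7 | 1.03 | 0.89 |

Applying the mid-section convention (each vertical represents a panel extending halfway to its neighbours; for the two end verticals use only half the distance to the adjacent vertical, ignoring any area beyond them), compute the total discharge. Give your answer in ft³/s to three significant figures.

w_1 = (10.9 − 3.8)/2 = 3.55 ft; q_1 = 1.12 × 1.44 × 3.55 = 5.725 ft³/s
w_2 = (15.5 − 3.8)/2 = 5.85 ft; q_2 = 1.87 × 5.08 × 5.85 = 55.57 ft³/s
w_3 = (20.8 − 10.9)/2 = 4.95 ft; q_3 = 2.36 × 5.92 × 4.95 = 69.16 ft³/s
w_4 = (33.7 − 15.5)/2 = 9.1 ft; q_4 = 2.47 × 6.30 × 9.1 = 141.6 ft³/s
w_5 = (33.7 − 20.8)/2 = 6.45 ft; q_5 = 0.89 × 1.03 × 6.45 = 5.913 ft³/s
Q = Σ qᵢ = 278.0 ft³/s

278 ft³/s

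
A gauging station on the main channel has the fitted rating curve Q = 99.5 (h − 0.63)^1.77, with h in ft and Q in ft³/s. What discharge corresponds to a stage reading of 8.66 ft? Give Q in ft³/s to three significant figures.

Q = 99.5 × (8.66 − 0.63)^1.77 = 99.5 × 8.03^1.77 = 3973 ft³/s

3970 ft³/s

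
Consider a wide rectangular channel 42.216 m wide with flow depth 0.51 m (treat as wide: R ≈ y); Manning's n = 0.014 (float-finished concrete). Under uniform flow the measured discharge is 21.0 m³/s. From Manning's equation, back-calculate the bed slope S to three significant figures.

A = b·y = 42.216 × 0.51 = 21.53 m²
Wide channel: R ≈ y = 0.51 m
S = (Q·n / (1·A·R^(2/3)))² = (21.0×0.014 / (1×21.53×0.6383))² = 0.0004576

0.000458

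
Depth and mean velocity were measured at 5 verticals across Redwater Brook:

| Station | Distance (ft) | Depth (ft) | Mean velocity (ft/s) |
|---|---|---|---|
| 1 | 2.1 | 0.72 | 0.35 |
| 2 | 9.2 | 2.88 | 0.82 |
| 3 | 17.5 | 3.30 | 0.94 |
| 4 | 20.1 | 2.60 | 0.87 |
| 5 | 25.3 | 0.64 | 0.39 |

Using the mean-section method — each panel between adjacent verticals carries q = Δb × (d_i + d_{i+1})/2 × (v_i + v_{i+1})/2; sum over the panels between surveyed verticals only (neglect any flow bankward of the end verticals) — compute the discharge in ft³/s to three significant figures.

Panel 1-2: Δb = 7.1 ft, d̄ = (0.72+2.88)/2 = 1.8, v̄ = (0.35+0.82)/2 = 0.585 → q = 7.1×1.8×0.585 = 7.476 ft³/s
Panel 2-3: Δb = 8.3 ft, d̄ = (2.88+3.30)/2 = 3.09, v̄ = (0.82+0.94)/2 = 0.88 → q = 8.3×3.09×0.88 = 22.57 ft³/s
Panel 3-4: Δb = 2.6 ft, d̄ = (3.30+2.60)/2 = 2.95, v̄ = (0.94+0.87)/2 = 0.905 → q = 2.6×2.95×0.905 = 6.941 ft³/s
Panel 4-5: Δb = 5.2 ft, d̄ = (2.60+0.64)/2 = 1.62, v̄ = (0.87+0.39)/2 = 0.63 → q = 5.2×1.62×0.63 = 5.307 ft³/s
Q = Σ q = 42.29 ft³/s

42.3 ft³/s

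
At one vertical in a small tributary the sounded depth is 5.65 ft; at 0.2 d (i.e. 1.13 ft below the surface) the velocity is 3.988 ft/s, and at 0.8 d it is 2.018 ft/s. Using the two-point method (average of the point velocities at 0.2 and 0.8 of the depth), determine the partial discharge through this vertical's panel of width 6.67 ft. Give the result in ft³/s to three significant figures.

113 ft³/s

v̄ = (3.988 + 2.018) / 2 = 3.003 ft/s
q = v̄ × d × w = 3.003 × 5.65 × 6.67 = 113.2 ft³/s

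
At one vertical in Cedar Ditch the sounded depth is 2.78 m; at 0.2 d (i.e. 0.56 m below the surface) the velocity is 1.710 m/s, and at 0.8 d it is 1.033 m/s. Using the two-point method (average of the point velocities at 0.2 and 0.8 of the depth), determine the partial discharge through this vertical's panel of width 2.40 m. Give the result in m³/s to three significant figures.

v̄ = (1.710 + 1.033) / 2 = 1.372 m/s
q = v̄ × d × w = 1.372 × 2.78 × 2.40 = 9.151 m³/s

9.15 m³/s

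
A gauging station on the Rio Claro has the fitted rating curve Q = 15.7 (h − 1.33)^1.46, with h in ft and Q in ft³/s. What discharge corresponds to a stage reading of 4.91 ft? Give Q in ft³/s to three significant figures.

101 ft³/s

Q = 15.7 × (4.91 − 1.33)^1.46 = 15.7 × 3.58^1.46 = 101.1 ft³/s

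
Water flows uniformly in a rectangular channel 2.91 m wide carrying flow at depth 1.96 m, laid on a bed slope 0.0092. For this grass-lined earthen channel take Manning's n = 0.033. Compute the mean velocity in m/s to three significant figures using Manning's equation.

2.58 m/s

A = b·y = 2.91 × 1.96 = 5.704 m²
P = b + 2y = 2.91 + 2×1.96 = 6.830 m
R = A/P = 5.704/6.830 = 0.8351 m
Q = (1/n)·A·R^(2/3)·S^(1/2) = (1/0.033) × 5.704 × 0.8351^(2/3) × 0.0092^(1/2) = 14.70 m³/s
V = Q/A = 14.70/5.704 = 2.578 m/s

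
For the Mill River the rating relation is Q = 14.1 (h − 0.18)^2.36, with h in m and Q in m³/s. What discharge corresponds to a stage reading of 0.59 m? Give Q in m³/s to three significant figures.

1.72 m³/s

Q = 14.1 × (0.59 − 0.18)^2.36 = 14.1 × 0.41^2.36 = 1.719 m³/s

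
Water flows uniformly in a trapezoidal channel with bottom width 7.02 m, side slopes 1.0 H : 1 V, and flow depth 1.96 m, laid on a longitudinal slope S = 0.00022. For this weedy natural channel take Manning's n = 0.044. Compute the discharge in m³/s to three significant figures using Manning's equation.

7.43 m³/s

A = (b + z·y)·y = (7.02 + 1.0×1.96)×1.96 = 17.60 m²
P = b + 2y√(1+z²) = 7.02 + 2×1.96×√(1+1.0²) = 12.56 m
R = A/P = 17.60/12.56 = 1.401 m
Q = (1/n)·A·R^(2/3)·S^(1/2) = (1/0.044) × 17.60 × 1.401^(2/3) × 0.00022^(1/2) = 7.428 m³/s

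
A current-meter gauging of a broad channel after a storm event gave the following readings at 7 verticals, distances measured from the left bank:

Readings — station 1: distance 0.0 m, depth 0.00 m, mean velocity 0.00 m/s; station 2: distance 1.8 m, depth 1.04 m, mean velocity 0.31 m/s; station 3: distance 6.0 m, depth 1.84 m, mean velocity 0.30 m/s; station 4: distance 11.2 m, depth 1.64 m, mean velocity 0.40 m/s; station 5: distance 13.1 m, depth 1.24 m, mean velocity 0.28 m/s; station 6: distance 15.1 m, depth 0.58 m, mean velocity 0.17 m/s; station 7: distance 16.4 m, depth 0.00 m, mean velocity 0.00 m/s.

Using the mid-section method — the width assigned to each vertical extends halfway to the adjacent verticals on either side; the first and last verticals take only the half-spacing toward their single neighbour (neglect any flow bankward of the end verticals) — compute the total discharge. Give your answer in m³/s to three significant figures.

6.73 m³/s

w_2 = (6.0 − 0.0)/2 = 3 m; q_2 = 0.31 × 1.04 × 3 = 0.9672 m³/s
w_3 = (11.2 − 1.8)/2 = 4.7 m; q_3 = 0.30 × 1.84 × 4.7 = 2.594 m³/s
w_4 = (13.1 − 6.0)/2 = 3.55 m; q_4 = 0.40 × 1.64 × 3.55 = 2.329 m³/s
w_5 = (15.1 − 11.2)/2 = 1.95 m; q_5 = 0.28 × 1.24 × 1.95 = 0.6770 m³/s
w_6 = (16.4 − 13.1)/2 = 1.65 m; q_6 = 0.17 × 0.58 × 1.65 = 0.1627 m³/s
Stations 1, 7 contribute zero (depth or velocity is 0).
Q = Σ qᵢ = 6.730 m³/s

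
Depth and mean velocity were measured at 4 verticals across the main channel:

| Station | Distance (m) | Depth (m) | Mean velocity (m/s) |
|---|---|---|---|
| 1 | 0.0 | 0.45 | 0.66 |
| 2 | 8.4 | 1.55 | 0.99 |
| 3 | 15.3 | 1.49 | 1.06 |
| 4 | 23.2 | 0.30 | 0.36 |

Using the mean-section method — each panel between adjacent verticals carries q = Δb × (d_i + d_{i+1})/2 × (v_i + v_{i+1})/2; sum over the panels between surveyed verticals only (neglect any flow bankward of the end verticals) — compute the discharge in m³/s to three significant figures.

Panel 1-2: Δb = 8.4 m, d̄ = (0.45+1.55)/2 = 1, v̄ = (0.66+0.99)/2 = 0.825 → q = 8.4×1×0.825 = 6.930 m³/s
Panel 2-3: Δb = 6.9 m, d̄ = (1.55+1.49)/2 = 1.52, v̄ = (0.99+1.06)/2 = 1.025 → q = 6.9×1.52×1.025 = 10.75 m³/s
Panel 3-4: Δb = 7.9 m, d̄ = (1.49+0.30)/2 = 0.895, v̄ = (1.06+0.36)/2 = 0.71 → q = 7.9×0.895×0.71 = 5.020 m³/s
Q = Σ q = 22.70 m³/s

22.7 m³/s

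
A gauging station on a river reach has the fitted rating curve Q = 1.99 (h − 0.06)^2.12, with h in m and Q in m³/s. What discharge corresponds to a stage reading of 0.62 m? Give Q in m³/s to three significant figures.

Q = 1.99 × (0.62 − 0.06)^2.12 = 1.99 × 0.56^2.12 = 0.5821 m³/s

0.582 m³/s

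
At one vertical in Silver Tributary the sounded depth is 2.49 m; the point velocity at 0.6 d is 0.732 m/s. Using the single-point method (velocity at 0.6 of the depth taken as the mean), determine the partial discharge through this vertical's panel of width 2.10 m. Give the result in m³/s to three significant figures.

3.83 m³/s

v̄ = v₀.₆ = 0.732 m/s
q = v̄ × d × w = 0.7320 × 2.49 × 2.10 = 3.828 m³/s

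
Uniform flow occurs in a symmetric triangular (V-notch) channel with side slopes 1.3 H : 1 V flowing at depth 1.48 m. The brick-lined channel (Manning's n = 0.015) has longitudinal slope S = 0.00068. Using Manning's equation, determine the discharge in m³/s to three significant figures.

A = z·y² = 1.3×1.48² = 2.848 m²
P = 2y√(1+z²) = 2×1.48×√(1+1.3²) = 4.855 m
R = A/P = 2.848/4.855 = 0.5865 m
Q = (1/n)·A·R^(2/3)·S^(1/2) = (1/0.015) × 2.848 × 0.5865^(2/3) × 0.00068^(1/2) = 3.469 m³/s

3.47 m³/s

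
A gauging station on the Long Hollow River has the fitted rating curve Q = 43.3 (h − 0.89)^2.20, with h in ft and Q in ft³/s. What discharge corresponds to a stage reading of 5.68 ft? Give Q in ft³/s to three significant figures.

Q = 43.3 × (5.68 − 0.89)^2.20 = 43.3 × 4.79^2.20 = 1359 ft³/s

1360 ft³/s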